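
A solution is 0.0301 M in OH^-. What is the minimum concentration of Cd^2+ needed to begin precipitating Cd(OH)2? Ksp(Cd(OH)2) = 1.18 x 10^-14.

1.30 x 10^-11 M

Cd(OH)2(s) ⇌ Cd^2+ + 2 OH^-
Ksp = [Cd^2+][OH^-]^2
Precipitation begins when Q = Ksp. With [OH^-] = 0.0301 M:
1.18 x 10^-14 = (0.0301)^2 × [Cd^2+]
[Cd^2+] = (1.18 x 10^-14 / 9.060 × 10^-4) = 1.30 × 10^-11 M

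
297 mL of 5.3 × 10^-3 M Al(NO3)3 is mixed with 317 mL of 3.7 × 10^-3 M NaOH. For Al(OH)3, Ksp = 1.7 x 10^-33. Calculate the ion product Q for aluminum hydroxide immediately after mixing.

1.8 × 10^-11

Total volume = 297 + 317 = 614 mL.
[Al^3+] = 5.3 × 10^-3 × (297/614) = 2.56 × 10^-3 M
[OH^-] = 3.7 x 10^-3 × (317/614) = 1.91 × 10^-3 M
Al(OH)3(s) ⇌ Al^3+ + 3 OH^-, so Q = [Al^3+][OH^-]^3
Q = (2.56 × 10^-3)(1.91 × 10^-3)^3 = 1.8 × 10^-11
Q > Ksp, so Al(OH)3 will precipitate.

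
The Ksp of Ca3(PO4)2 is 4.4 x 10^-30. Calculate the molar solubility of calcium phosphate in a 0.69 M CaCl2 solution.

Ca3(PO4)2(s) ⇌ 3 Ca^2+(aq) + 2 PO4^3-(aq)
Ksp = [Ca^2+]^3[PO4^3-]^2
Let s = moles of Ca3(PO4)2 that dissolve per litre. [Ca^2+] = 0.69 + 3s ≈ 0.69, [PO4^3-] = 2s (Ksp is small, so little additional dissolves).
Ksp ≈ (0.69)^3 × (2s)^2
s = 1.8 x 10^-15 M
Check: 3s = 5.5 x 10^-15 ≪ 0.69, so the approximation is valid.

s = 1.8 × 10^-15 M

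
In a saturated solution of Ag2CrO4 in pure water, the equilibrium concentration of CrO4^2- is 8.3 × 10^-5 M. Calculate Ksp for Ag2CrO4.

2.3 × 10^-12

Ag2CrO4(s) <=> 2 Ag^+(aq) + CrO4^2-(aq)
Stoichiometry gives [Ag^+] = (2/1)[CrO4^2-] = 1.66 x 10^-4 M.
Ksp = [Ag^+]^2[CrO4^2-]
Ksp = (1.66 × 10^-4)^2 × 8.3 × 10^-5 = 2.3 x 10^-12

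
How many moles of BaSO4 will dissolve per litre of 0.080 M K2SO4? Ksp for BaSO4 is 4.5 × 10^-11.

BaSO4(s) ⇌ Ba^2+(aq) + SO4^2-(aq)
Ksp = [Ba^2+][SO4^2-]
Let s be the molar solubility in this solution. [Ba^2+] = s, [SO4^2-] = 0.080 + s ≈ 0.080 (since SO4^2- from K2SO4 dominates).
Ksp ≈ s × 0.080
s = 5.6 × 10^-10 M
Check: s = 5.6 × 10^-10 ≪ 0.080, so the approximation is valid.

5.6 × 10^-10 M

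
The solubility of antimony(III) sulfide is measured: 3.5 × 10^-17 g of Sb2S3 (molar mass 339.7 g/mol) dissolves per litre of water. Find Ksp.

Molar solubility s = (3.5 x 10^-17 g/L) / (339.7 g/mol) = 1.03 x 10^-19 M.
Sb2S3(s) ⇌ 2 Sb^3+(aq) + 3 S^2-(aq)
For each mole of Sb2S3 that dissolves: [Sb^3+] = 2s, [S^2-] = 3s.
Ksp = [Sb^3+]^2[S^2-]^3
Ksp = (2s)^2(3s)^3 = 108s^5
With s = 1.03 × 10^-19: Ksp = 1.3 × 10^-93

Ksp ≈ 1.3e-93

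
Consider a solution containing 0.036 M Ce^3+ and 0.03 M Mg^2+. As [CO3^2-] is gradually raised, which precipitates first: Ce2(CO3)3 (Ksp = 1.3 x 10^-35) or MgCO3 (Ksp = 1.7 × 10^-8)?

Ce2(CO3)3

Each salt begins to precipitate when Q = Ksp, i.e. when [CO3^2-] reaches its threshold.
For Ce2(CO3)3: 1.3 x 10^-35 = (0.036)^2 × [CO3^2-]^3  ⇒  [CO3^2-] = 2.2 x 10^-11 M.
For MgCO3: 1.7 × 10^-8 = 0.03 × [CO3^2-]  ⇒  [CO3^2-] = 5.7 × 10^-7 M.
The salt with the lower threshold [CO3^2-] precipitates first: Ce2(CO3)3.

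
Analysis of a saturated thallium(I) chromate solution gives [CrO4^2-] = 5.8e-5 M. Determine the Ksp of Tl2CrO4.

Tl2CrO4(s) ⇌ 2 Tl^+(aq) + CrO4^2-(aq)
Stoichiometry gives [Tl^+] = (2/1)[CrO4^2-] = 1.16 × 10^-4 M.
Ksp = [Tl^+]^2[CrO4^2-]
Ksp = (1.16 x 10^-4)^2 × 5.8 × 10^-5 = 7.8 × 10^-13

7.8e-13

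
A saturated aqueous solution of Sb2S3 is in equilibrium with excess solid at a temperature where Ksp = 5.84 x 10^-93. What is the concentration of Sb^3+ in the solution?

[Sb^3+] = 2.80 × 10^-19 M

Sb2S3(s) <=> 2 Sb^3+(aq) + 3 S^2-(aq)
Ksp = [Sb^3+]^2[S^2-]^3
For each mole of Sb2S3 that dissolves: [Sb^3+] = 2s, [S^2-] = 3s.
So Ksp = (2s)^2 × (3s)^3 = 108s^5
s^5 = 5.84 x 10^-93 / 108, so s = 1.402 × 10^-19 M
[Sb^3+] = 2s = 2.80 x 10^-19 M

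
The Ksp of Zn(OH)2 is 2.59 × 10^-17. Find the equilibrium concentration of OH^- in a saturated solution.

[OH^-] = 3.73 x 10^-6 M

Zn(OH)2(s) <=> Zn^2+ + 2 OH^-
Ksp = [Zn^2+][OH^-]^2
For each mole of Zn(OH)2 that dissolves: [Zn^2+] = s, [OH^-] = 2s.
Ksp = s(2s)^2 = 4s^3
s^3 = 2.59 × 10^-17 / 4, so s = 1.864 × 10^-6 M
[OH^-] = 2s = 3.73 x 10^-6 M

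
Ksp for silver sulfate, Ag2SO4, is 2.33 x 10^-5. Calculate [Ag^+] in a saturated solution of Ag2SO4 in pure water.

Ag2SO4(s) <=> 2 Ag^+ + SO4^2-
Ksp = [Ag^+]^2[SO4^2-]
With molar solubility s: [Ag^+] = 2s, [SO4^2-] = s.
Ksp = (2s)^2s = 4s^3
s = (2.33 x 10^-5 / 4)^(1/3) = 1.799 × 10^-2 M
[Ag^+] = 2s = 3.60 × 10^-2 M

[Ag^+] = 3.60 x 10^-2 M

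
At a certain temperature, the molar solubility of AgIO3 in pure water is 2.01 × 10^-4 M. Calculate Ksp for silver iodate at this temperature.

Ksp = 4.04e-8

AgIO3(s) ⇌ Ag^+ + IO3^-
With molar solubility s: [Ag^+] = s, [IO3^-] = s.
Ksp = [Ag^+][IO3^-]
Ksp = s × s = s^2
With s = 2.01 × 10^-4: Ksp = 4.04 x 10^-8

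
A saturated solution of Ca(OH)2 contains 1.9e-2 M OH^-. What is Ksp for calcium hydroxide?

Ca(OH)2(s) ⇌ Ca^2+(aq) + 2 OH^-(aq)
Stoichiometry gives [Ca^2+] = (1/2)[OH^-] = 9.50 × 10^-3 M.
Ksp = [Ca^2+][OH^-]^2
Ksp = 9.50 × 10^-3 × (1.9 x 10^-2)^2 = 3.4 x 10^-6

3.4 × 10^-6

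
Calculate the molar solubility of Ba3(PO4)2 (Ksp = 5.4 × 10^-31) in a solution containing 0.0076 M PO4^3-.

s = 7.0 × 10^-10 M

Ba3(PO4)2(s) ⇌ 3 Ba^2+ + 2 PO4^3-
Ksp = [Ba^2+]^3[PO4^3-]^2
Let s be the molar solubility in this solution. [Ba^2+] = 3s, [PO4^3-] = 0.0076 + 2s ≈ 0.0076 (since the PO4^3- already present dominates).
Ksp ≈ (3s)^3 × (0.0076)^2
s = 7.0 x 10^-10 M
Check: 2s = 1.4 × 10^-9 ≪ 0.0076, so the approximation is valid.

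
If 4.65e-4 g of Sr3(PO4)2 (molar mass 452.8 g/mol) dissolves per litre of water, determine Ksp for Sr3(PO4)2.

Molar solubility s = (4.65 × 10^-4 g/L) / (452.8 g/mol) = 1.027 x 10^-6 M.
Sr3(PO4)2(s) ⇌ 3 Sr^2+(aq) + 2 PO4^3-(aq)
With molar solubility s: [Sr^2+] = 3s, [PO4^3-] = 2s.
Ksp = [Sr^2+]^3[PO4^3-]^2
So Ksp = (3s)^3 × (2s)^2 = 108s^5
Ksp = 108 × (1.027 × 10^-6)^5 = 1.23 × 10^-28

Ksp ≈ 1.23 × 10^-28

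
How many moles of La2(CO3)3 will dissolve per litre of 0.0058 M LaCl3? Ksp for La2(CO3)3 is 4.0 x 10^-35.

La2(CO3)3(s) ⇌ 2 La^3+ + 3 CO3^2-
Ksp = [La^3+]^2[CO3^2-]^3
Let s = moles of La2(CO3)3 that dissolve per litre. [La^3+] = 0.0058 + 2s ≈ 0.0058, [CO3^2-] = 3s (Ksp is small, so little additional dissolves).
Ksp ≈ (0.0058)^2 × (3s)^3
s = 3.5 × 10^-11 M
Check: 2s = 7.1 × 10^-11 ≪ 0.0058, so the approximation is valid.

3.5e-11 M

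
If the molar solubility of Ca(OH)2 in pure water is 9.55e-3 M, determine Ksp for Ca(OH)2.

Ksp = 3.48 x 10^-6

Ca(OH)2(s) ⇌ Ca^2+ + 2 OH^-
Let s = molar solubility. Then [Ca^2+] = s and [OH^-] = 2s.
Ksp = [Ca^2+][OH^-]^2
Substituting: Ksp = s(2s)^2 = 4s^3
Ksp = 4 × (9.55 × 10^-3)^3 = 3.48 × 10^-6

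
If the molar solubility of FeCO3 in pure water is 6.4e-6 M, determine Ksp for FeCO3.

Ksp = 4.1e-11

FeCO3(s) <=> Fe^2+ + CO3^2-
If s mol/L of FeCO3 dissolves, [Fe^2+] = s and [CO3^2-] = s.
Ksp = [Fe^2+][CO3^2-]
Ksp = (s)(s) = s^2
Ksp = (6.4 × 10^-6)^2 = 4.1 x 10^-11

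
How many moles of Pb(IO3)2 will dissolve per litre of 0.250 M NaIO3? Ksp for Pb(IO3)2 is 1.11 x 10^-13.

Pb(IO3)2(s) ⇌ Pb^2+ + 2 IO3^-
Ksp = [Pb^2+][IO3^-]^2
If s mol/L dissolves here, [Pb^2+] = s, [IO3^-] = 0.250 + 2s ≈ 0.250 (common-ion effect: IO3^- is already 0.250 M).
Ksp ≈ s × (0.250)^2
s = 1.78 × 10^-12 M
Check: 2s = 3.6 x 10^-12 ≪ 0.250, so the approximation is valid.

s = 1.78 x 10^-12 M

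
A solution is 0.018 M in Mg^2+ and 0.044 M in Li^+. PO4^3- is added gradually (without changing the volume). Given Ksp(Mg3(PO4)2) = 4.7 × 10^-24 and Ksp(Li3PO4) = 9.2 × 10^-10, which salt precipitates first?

Mg3(PO4)2

Each salt begins to precipitate when Q = Ksp, i.e. when [PO4^3-] reaches its threshold.
For Mg3(PO4)2: 4.7 × 10^-24 = (0.018)^3 × [PO4^3-]^2  ⇒  [PO4^3-] = 9.0 x 10^-10 M.
For Li3PO4: 9.2 × 10^-10 = (0.044)^3 × [PO4^3-]  ⇒  [PO4^3-] = 1.1 × 10^-5 M.
The salt with the lower threshold [PO4^3-] precipitates first: Mg3(PO4)2.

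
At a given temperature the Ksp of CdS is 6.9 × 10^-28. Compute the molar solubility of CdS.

2.6 x 10^-14 M

CdS(s) <=> Cd^2+ + S^2-
Ksp = [Cd^2+][S^2-]
With molar solubility s: [Cd^2+] = s, [S^2-] = s.
Ksp = s × s = s^2
s = √(6.9 × 10^-28) = 2.6 x 10^-14 M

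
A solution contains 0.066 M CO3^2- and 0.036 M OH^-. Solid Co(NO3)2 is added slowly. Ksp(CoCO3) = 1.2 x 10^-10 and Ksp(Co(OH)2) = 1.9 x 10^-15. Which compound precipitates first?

Co(OH)2

Precipitation of each salt starts when its ion product equals its Ksp.
For CoCO3: 1.2 x 10^-10 = 0.066 × [Co^2+]  ⇒  [Co^2+] = 1.8 × 10^-9 M.
For Co(OH)2: 1.9 x 10^-15 = (0.036)^2 × [Co^2+]  ⇒  [Co^2+] = 1.5 x 10^-12 M.
The salt with the lower threshold [Co^2+] precipitates first: Co(OH)2.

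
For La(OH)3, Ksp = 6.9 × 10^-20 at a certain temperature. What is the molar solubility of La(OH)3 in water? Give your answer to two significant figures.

La(OH)3(s) ⇌ La^3+ + 3 OH^-
Ksp = [La^3+][OH^-]^3
With molar solubility s: [La^3+] = s, [OH^-] = 3s.
Ksp = s(3s)^3 = 27s^4
s = (6.9 × 10^-20 / 27)^(1/4) = 7.1 x 10^-6 M

7.1e-6 M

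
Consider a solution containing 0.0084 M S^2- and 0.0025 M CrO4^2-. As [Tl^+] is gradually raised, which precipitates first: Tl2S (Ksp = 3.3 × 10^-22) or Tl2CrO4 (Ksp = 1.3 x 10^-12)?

Tl2S

Each salt begins to precipitate when Q = Ksp, i.e. when [Tl^+] reaches its threshold.
For Tl2S: 3.3 × 10^-22 = 0.0084 × [Tl^+]^2  ⇒  [Tl^+] = 2.0 × 10^-10 M.
For Tl2CrO4: 1.3 x 10^-12 = 0.0025 × [Tl^+]^2  ⇒  [Tl^+] = 2.3 × 10^-5 M.
The salt with the lower threshold [Tl^+] precipitates first: Tl2S.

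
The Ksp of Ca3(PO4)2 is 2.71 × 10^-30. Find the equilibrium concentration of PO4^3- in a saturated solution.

Ca3(PO4)2(s) ⇌ 3 Ca^2+(aq) + 2 PO4^3-(aq)
Ksp = [Ca^2+]^3[PO4^3-]^2
For each mole of Ca3(PO4)2 that dissolves: [Ca^2+] = 3s, [PO4^3-] = 2s.
Ksp = (3s)^3(2s)^2 = 108s^5
s^5 = 2.71 × 10^-30 / 108, so s = 4.785 × 10^-7 M
[PO4^3-] = 2s = 9.57 × 10^-7 M

[PO4^3-] ≈ 9.57 × 10^-7 M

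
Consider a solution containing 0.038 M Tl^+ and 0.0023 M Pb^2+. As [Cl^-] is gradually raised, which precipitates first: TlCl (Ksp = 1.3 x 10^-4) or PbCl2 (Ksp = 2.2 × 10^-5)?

Precipitation of each salt starts when its ion product equals its Ksp.
For TlCl: 1.3 x 10^-4 = 0.038 × [Cl^-]  ⇒  [Cl^-] = 3.4 x 10^-3 M.
For PbCl2: 2.2 × 10^-5 = 0.0023 × [Cl^-]^2  ⇒  [Cl^-] = 9.8 × 10^-2 M.
The salt with the lower threshold [Cl^-] precipitates first: TlCl.

TlCl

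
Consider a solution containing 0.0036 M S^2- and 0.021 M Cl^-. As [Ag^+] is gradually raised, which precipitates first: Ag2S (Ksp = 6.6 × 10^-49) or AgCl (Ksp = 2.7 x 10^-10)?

Each salt begins to precipitate when Q = Ksp, i.e. when [Ag^+] reaches its threshold.
For Ag2S: 6.6 × 10^-49 = 0.0036 × [Ag^+]^2  ⇒  [Ag^+] = 1.4 × 10^-23 M.
For AgCl: 2.7 x 10^-10 = 0.021 × [Ag^+]  ⇒  [Ag^+] = 1.3 x 10^-8 M.
The salt with the lower threshold [Ag^+] precipitates first: Ag2S.

Ag2S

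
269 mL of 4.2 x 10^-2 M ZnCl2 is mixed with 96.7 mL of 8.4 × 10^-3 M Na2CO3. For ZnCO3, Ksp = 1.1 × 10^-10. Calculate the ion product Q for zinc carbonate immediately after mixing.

Total volume = 269 + 96.7 = 365.7 mL.
[Zn^2+] = 4.2 × 10^-2 × (269/365.7) = 3.09 × 10^-2 M
[CO3^2-] = 8.4 × 10^-3 × (96.7/365.7) = 2.22 × 10^-3 M
ZnCO3(s) <=> Zn^2+(aq) + CO3^2-(aq), so Q = [Zn^2+][CO3^2-]
Q = (3.09 x 10^-2)(2.22 x 10^-3) = 6.9 x 10^-5
Q > Ksp, so ZnCO3 will precipitate.

Q ≈ 6.9e-5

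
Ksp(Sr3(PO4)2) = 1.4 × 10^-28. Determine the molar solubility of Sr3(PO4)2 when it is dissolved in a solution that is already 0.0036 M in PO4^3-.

Sr3(PO4)2(s) <=> 3 Sr^2+(aq) + 2 PO4^3-(aq)
Ksp = [Sr^2+]^3[PO4^3-]^2
Let s = moles of Sr3(PO4)2 that dissolve per litre. [Sr^2+] = 3s, [PO4^3-] = 0.0036 + 2s ≈ 0.0036 (since the PO4^3- already present dominates).
Ksp ≈ (3s)^3 × (0.0036)^2
s = 7.4 × 10^-9 M
Check: 2s = 1.5 × 10^-8 ≪ 0.0036, so the approximation is valid.

s = 7.4 × 10^-9 M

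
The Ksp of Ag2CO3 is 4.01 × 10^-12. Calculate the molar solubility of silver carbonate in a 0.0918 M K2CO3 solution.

3.30 × 10^-6 M

Ag2CO3(s) ⇌ 2 Ag^+ + CO3^2-
Ksp = [Ag^+]^2[CO3^2-]
Let s be the molar solubility in this solution. [Ag^+] = 2s, [CO3^2-] = 0.0918 + s ≈ 0.0918 (common-ion effect: CO3^2- is already 0.0918 M).
Ksp ≈ (2s)^2 × 0.0918
s = 3.30 × 10^-6 M
Check: s = 3.3 × 10^-6 ≪ 0.0918, so the approximation is valid.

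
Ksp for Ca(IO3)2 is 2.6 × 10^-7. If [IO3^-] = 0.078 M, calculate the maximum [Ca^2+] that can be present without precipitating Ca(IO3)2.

Ca(IO3)2(s) ⇌ Ca^2+(aq) + 2 IO3^-(aq)
Ksp = [Ca^2+][IO3^-]^2
Precipitation begins when Q = Ksp. With [IO3^-] = 0.078 M:
2.6 × 10^-7 = (0.078)^2 × [Ca^2+]
[Ca^2+] = (2.6 × 10^-7 / 6.08 x 10^-3) = 4.3 × 10^-5 M

[Ca^2+] ≈ 4.3 × 10^-5 M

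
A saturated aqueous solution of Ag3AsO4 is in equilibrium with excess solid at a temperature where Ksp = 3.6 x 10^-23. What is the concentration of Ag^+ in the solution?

3.2e-6 M

Ag3AsO4(s) ⇌ 3 Ag^+(aq) + AsO4^3-(aq)
Ksp = [Ag^+]^3[AsO4^3-]
Let s = molar solubility. Then [Ag^+] = 3s and [AsO4^3-] = s.
So Ksp = (3s)^3 × s = 27s^4
s^4 = 3.6 x 10^-23 / 27, so s = 1.07 × 10^-6 M
[Ag^+] = 3s = 3.2 x 10^-6 M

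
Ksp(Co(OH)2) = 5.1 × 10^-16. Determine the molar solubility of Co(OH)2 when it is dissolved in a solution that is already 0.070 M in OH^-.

s ≈ 1.0 x 10^-13 M

Co(OH)2(s) <=> Co^2+ + 2 OH^-
Ksp = [Co^2+][OH^-]^2
Let s be the molar solubility in this solution. [Co^2+] = s, [OH^-] = 0.070 + 2s ≈ 0.070 (common-ion effect: OH^- is already 0.070 M).
Ksp ≈ s × (0.070)^2
s = 1.0 × 10^-13 M
Check: 2s = 2.1 × 10^-13 ≪ 0.070, so the approximation is valid.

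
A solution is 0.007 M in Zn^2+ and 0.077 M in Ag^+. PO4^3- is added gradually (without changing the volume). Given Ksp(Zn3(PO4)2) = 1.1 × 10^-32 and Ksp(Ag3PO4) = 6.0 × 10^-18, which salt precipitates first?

Precipitation of each salt starts when its ion product equals its Ksp.
For Zn3(PO4)2: 1.1 × 10^-32 = (0.007)^3 × [PO4^3-]^2  ⇒  [PO4^3-] = 1.8 × 10^-13 M.
For Ag3PO4: 6.0 × 10^-18 = (0.077)^3 × [PO4^3-]  ⇒  [PO4^3-] = 1.3 x 10^-14 M.
The salt with the lower threshold [PO4^3-] precipitates first: Ag3PO4.

Ag3PO4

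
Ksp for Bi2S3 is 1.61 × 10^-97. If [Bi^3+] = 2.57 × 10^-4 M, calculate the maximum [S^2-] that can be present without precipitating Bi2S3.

[S^2-] ≈ 1.35 × 10^-30 M

Bi2S3(s) ⇌ 2 Bi^3+(aq) + 3 S^2-(aq)
Ksp = [Bi^3+]^2[S^2-]^3
Precipitation begins when Q = Ksp. With [Bi^3+] = 2.57 × 10^-4 M:
1.61 × 10^-97 = (2.57 × 10^-4)^2 × [S^2-]^3
[S^2-] = (1.61 × 10^-97 / 6.605 × 10^-8)^(1/3) = 1.35 x 10^-30 M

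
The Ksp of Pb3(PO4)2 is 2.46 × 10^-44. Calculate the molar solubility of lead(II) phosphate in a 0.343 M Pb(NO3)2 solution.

s ≈ 3.90e-22 M

Pb3(PO4)2(s) ⇌ 3 Pb^2+ + 2 PO4^3-
Ksp = [Pb^2+]^3[PO4^3-]^2
Let s be the molar solubility in this solution. [Pb^2+] = 0.343 + 3s ≈ 0.343, [PO4^3-] = 2s (since Pb^2+ from Pb(NO3)2 dominates).
Ksp ≈ (0.343)^3 × (2s)^2
s = 3.90 × 10^-22 M
Check: 3s = 1.2 × 10^-21 ≪ 0.343, so the approximation is valid.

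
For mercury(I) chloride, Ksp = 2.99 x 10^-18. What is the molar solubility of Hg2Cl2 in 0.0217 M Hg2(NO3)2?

s = 5.87e-9 M

Hg2Cl2(s) ⇌ Hg2^2+(aq) + 2 Cl^-(aq)
Ksp = [Hg2^2+][Cl^-]^2
Let s = moles of Hg2Cl2 that dissolve per litre. [Hg2^2+] = 0.0217 + s ≈ 0.0217, [Cl^-] = 2s (Ksp is small, so little additional dissolves).
Ksp ≈ 0.0217 × (2s)^2
s = 5.87 × 10^-9 M
Check: s = 5.9 x 10^-9 ≪ 0.0217, so the approximation is valid.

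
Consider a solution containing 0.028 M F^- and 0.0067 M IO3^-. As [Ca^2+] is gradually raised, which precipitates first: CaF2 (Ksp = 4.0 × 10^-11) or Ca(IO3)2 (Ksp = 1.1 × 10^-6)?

CaF2

Precipitation of each salt starts when its ion product equals its Ksp.
For CaF2: 4.0 × 10^-11 = (0.028)^2 × [Ca^2+]  ⇒  [Ca^2+] = 5.1 × 10^-8 M.
For Ca(IO3)2: 1.1 × 10^-6 = (0.0067)^2 × [Ca^2+]  ⇒  [Ca^2+] = 2.5 × 10^-2 M.
The salt with the lower threshold [Ca^2+] precipitates first: CaF2.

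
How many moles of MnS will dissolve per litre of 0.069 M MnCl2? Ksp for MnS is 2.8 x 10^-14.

s ≈ 4.1 × 10^-13 M

MnS(s) ⇌ Mn^2+ + S^2-
Ksp = [Mn^2+][S^2-]
Let s = moles of MnS that dissolve per litre. [Mn^2+] = 0.069 + s ≈ 0.069, [S^2-] = s (since Mn^2+ from MnCl2 dominates).
Ksp ≈ 0.069 × s
s = 4.1 × 10^-13 M
Check: s = 4.1 x 10^-13 ≪ 0.069, so the approximation is valid.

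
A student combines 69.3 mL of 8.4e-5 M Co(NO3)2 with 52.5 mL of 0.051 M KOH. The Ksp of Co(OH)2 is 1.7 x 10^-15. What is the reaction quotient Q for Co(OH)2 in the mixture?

Total volume = 69.3 + 52.5 = 121.8 mL.
[Co^2+] = 8.4 x 10^-5 × (69.3/121.8) = 4.78 × 10^-5 M
[OH^-] = 5.1 x 10^-2 × (52.5/121.8) = 2.20 x 10^-2 M
Co(OH)2(s) ⇌ Co^2+ + 2 OH^-, so Q = [Co^2+][OH^-]^2
Q = (4.78 x 10^-5)(2.20 × 10^-2)^2 = 2.3 x 10^-8
Q > Ksp, so Co(OH)2 will precipitate.

Q = 2.3e-8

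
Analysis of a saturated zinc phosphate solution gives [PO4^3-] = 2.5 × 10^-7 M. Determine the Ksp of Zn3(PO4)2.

Ksp ≈ 3.3 x 10^-33

Zn3(PO4)2(s) <=> 3 Zn^2+ + 2 PO4^3-
Stoichiometry gives [Zn^2+] = (3/2)[PO4^3-] = 3.75 × 10^-7 M.
Ksp = [Zn^2+]^3[PO4^3-]^2
Ksp = (3.75 × 10^-7)^3 × (2.5 × 10^-7)^2 = 3.3 x 10^-33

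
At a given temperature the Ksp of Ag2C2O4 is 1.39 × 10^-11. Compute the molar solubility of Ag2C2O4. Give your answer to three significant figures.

s ≈ 1.51e-4 M

Ag2C2O4(s) ⇌ 2 Ag^+ + C2O4^2-
Ksp = [Ag^+]^2[C2O4^2-]
If s mol/L of Ag2C2O4 dissolves, [Ag^+] = 2s and [C2O4^2-] = s.
Substituting: Ksp = (2s)^2s = 4s^3
s = (1.39 × 10^-11 / 4)^(1/3) = 1.51 x 10^-4 M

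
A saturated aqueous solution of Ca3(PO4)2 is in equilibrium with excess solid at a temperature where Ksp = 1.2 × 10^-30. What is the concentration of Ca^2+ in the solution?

[Ca^2+] = 1.2 × 10^-6 M

Ca3(PO4)2(s) <=> 3 Ca^2+ + 2 PO4^3-
Ksp = [Ca^2+]^3[PO4^3-]^2
Let s = molar solubility. Then [Ca^2+] = 3s and [PO4^3-] = 2s.
Ksp = (3s)^3(2s)^2 = 108s^5
Solving, s = (1.2 × 10^-30/108)^(1/5) = 4.07 × 10^-7 M
[Ca^2+] = 3s = 1.2 × 10^-6 M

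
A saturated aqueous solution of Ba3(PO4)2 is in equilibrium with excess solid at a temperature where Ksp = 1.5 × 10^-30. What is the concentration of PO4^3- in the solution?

8.5e-7 M

Ba3(PO4)2(s) <=> 3 Ba^2+ + 2 PO4^3-
Ksp = [Ba^2+]^3[PO4^3-]^2
With molar solubility s: [Ba^2+] = 3s, [PO4^3-] = 2s.
Ksp = (3s)^3(2s)^2 = 108s^5
Solving, s = (1.5 × 10^-30/108)^(1/5) = 4.25 × 10^-7 M
[PO4^3-] = 2s = 8.5 x 10^-7 M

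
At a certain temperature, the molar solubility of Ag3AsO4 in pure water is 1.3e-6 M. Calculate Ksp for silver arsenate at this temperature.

Ksp ≈ 7.7e-23

Ag3AsO4(s) ⇌ 3 Ag^+ + AsO4^3-
With molar solubility s: [Ag^+] = 3s, [AsO4^3-] = s.
Ksp = [Ag^+]^3[AsO4^3-]
Ksp = (3s)^3s = 27s^4
Ksp = 27 × (1.3 x 10^-6)^4 = 7.7 × 10^-23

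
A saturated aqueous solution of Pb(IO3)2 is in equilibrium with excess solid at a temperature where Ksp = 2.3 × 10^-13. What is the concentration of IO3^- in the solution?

7.7 × 10^-5 M

Pb(IO3)2(s) ⇌ Pb^2+(aq) + 2 IO3^-(aq)
Ksp = [Pb^2+][IO3^-]^2
If s mol/L of Pb(IO3)2 dissolves, [Pb^2+] = s and [IO3^-] = 2s.
Substituting: Ksp = s(2s)^2 = 4s^3
s^3 = 2.3 × 10^-13 / 4, so s = 3.86 × 10^-5 M
[IO3^-] = 2s = 7.7 x 10^-5 M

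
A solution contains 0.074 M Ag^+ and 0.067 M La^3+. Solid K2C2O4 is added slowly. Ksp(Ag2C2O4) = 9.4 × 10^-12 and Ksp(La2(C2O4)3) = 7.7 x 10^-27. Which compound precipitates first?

Precipitation of each salt starts when its ion product equals its Ksp.
For Ag2C2O4: 9.4 × 10^-12 = (0.074)^2 × [C2O4^2-]  ⇒  [C2O4^2-] = 1.7 × 10^-9 M.
For La2(C2O4)3: 7.7 x 10^-27 = (0.067)^2 × [C2O4^2-]^3  ⇒  [C2O4^2-] = 1.2 × 10^-8 M.
The salt with the lower threshold [C2O4^2-] precipitates first: Ag2C2O4.

Ag2C2O4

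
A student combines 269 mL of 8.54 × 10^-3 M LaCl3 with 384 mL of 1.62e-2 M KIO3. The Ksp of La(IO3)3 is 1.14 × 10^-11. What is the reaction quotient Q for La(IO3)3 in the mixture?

Total volume = 269 + 384 = 653 mL.
[La^3+] = 8.54 × 10^-3 × (269/653) = 3.518 × 10^-3 M
[IO3^-] = 1.62 x 10^-2 × (384/653) = 9.526 × 10^-3 M
La(IO3)3(s) <=> La^3+(aq) + 3 IO3^-(aq), so Q = [La^3+][IO3^-]^3
Q = (3.518 × 10^-3)(9.526 × 10^-3)^3 = 3.04 x 10^-9
Q > Ksp, so La(IO3)3 will precipitate.

Q ≈ 3.04 x 10^-9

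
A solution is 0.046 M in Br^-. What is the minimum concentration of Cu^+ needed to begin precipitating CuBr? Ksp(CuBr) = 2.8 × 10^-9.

CuBr(s) ⇌ Cu^+(aq) + Br^-(aq)
Ksp = [Cu^+][Br^-]
Precipitation begins when Q = Ksp. With [Br^-] = 0.046 M:
2.8 × 10^-9 = (0.046) × [Cu^+]
[Cu^+] = (2.8 × 10^-9 / 4.6 × 10^-2) = 6.1 × 10^-8 M

[Cu^+] = 6.1 × 10^-8 M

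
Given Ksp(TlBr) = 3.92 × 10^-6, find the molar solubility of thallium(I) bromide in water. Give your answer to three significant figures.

1.98 × 10^-3 M

TlBr(s) <=> Tl^+ + Br^-
Ksp = [Tl^+][Br^-]
With molar solubility s: [Tl^+] = s, [Br^-] = s.
Ksp = (s)(s) = s^2
s = (3.92 × 10^-6)^(1/2) = 1.98 × 10^-3 M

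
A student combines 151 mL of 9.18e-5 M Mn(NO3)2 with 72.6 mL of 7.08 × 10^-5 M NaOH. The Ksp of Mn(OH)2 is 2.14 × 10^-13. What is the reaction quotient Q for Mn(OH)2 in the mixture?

3.28 × 10^-14

Total volume = 151 + 72.6 = 223.6 mL.
[Mn^2+] = 9.18 × 10^-5 × (151/223.6) = 6.199 x 10^-5 M
[OH^-] = 7.08 × 10^-5 × (72.6/223.6) = 2.299 x 10^-5 M
Mn(OH)2(s) <=> Mn^2+(aq) + 2 OH^-(aq), so Q = [Mn^2+][OH^-]^2
Q = (6.199 x 10^-5)(2.299 × 10^-5)^2 = 3.28 x 10^-14
Q < Ksp, so no precipitate of Mn(OH)2 forms.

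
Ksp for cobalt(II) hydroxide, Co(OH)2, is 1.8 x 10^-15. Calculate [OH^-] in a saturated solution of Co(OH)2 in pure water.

[OH^-] ≈ 1.5 x 10^-5 M

Co(OH)2(s) ⇌ Co^2+(aq) + 2 OH^-(aq)
Ksp = [Co^2+][OH^-]^2
With molar solubility s: [Co^2+] = s, [OH^-] = 2s.
So Ksp = s × (2s)^2 = 4s^3
s = (1.8 x 10^-15 / 4)^(1/3) = 7.66 × 10^-6 M
[OH^-] = 2s = 1.5 × 10^-5 M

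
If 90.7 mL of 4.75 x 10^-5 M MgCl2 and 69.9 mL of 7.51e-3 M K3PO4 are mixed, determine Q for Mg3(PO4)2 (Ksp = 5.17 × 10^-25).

Total volume = 90.7 + 69.9 = 160.6 mL.
[Mg^2+] = 4.75 x 10^-5 × (90.7/160.6) = 2.683 x 10^-5 M
[PO4^3-] = 7.51 × 10^-3 × (69.9/160.6) = 3.269 × 10^-3 M
Mg3(PO4)2(s) ⇌ 3 Mg^2+(aq) + 2 PO4^3-(aq), so Q = [Mg^2+]^3[PO4^3-]^2
Q = (2.683 × 10^-5)^3(3.269 × 10^-3)^2 = 2.06 × 10^-19
Q > Ksp, so Mg3(PO4)2 will precipitate.

Q ≈ 2.06 × 10^-19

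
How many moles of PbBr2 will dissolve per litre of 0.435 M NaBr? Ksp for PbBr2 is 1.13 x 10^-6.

PbBr2(s) <=> Pb^2+ + 2 Br^-
Ksp = [Pb^2+][Br^-]^2
If s mol/L dissolves here, [Pb^2+] = s, [Br^-] = 0.435 + 2s ≈ 0.435 (since Br^- from NaBr dominates).
Ksp ≈ s × (0.435)^2
s = 5.97 × 10^-6 M
Check: 2s = 1.2 × 10^-5 ≪ 0.435, so the approximation is valid.

s = 5.97 × 10^-6 M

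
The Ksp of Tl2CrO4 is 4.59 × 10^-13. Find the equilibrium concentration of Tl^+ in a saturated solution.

Tl2CrO4(s) ⇌ 2 Tl^+(aq) + CrO4^2-(aq)
Ksp = [Tl^+]^2[CrO4^2-]
If s mol/L of Tl2CrO4 dissolves, [Tl^+] = 2s and [CrO4^2-] = s.
So Ksp = (2s)^2 × s = 4s^3
s = (4.59 × 10^-13 / 4)^(1/3) = 4.859 × 10^-5 M
[Tl^+] = 2s = 9.72 × 10^-5 M

[Tl^+] = 9.72 x 10^-5 M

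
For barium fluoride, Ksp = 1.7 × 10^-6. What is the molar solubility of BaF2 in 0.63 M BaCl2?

BaF2(s) ⇌ Ba^2+ + 2 F^-
Ksp = [Ba^2+][F^-]^2
Let s be the molar solubility in this solution. [Ba^2+] = 0.63 + s ≈ 0.63, [F^-] = 2s (since Ba^2+ from BaCl2 dominates).
Ksp ≈ 0.63 × (2s)^2
s = 8.2 × 10^-4 M
Check: s = 8.2 × 10^-4 ≪ 0.63, so the approximation is valid.

s ≈ 8.2 × 10^-4 M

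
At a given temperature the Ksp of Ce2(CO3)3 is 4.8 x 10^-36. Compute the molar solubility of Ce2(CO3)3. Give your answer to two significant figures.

Ce2(CO3)3(s) ⇌ 2 Ce^3+ + 3 CO3^2-
Ksp = [Ce^3+]^2[CO3^2-]^3
For each mole of Ce2(CO3)3 that dissolves: [Ce^3+] = 2s, [CO3^2-] = 3s.
So Ksp = (2s)^2 × (3s)^3 = 108s^5
Solving, s = (4.8 x 10^-36/108)^(1/5) = 3.4 x 10^-8 M

s = 3.4 × 10^-8 M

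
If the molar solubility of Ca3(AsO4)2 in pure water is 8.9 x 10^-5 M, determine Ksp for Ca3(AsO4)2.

Ca3(AsO4)2(s) ⇌ 3 Ca^2+ + 2 AsO4^3-
Let s = molar solubility. Then [Ca^2+] = 3s and [AsO4^3-] = 2s.
Ksp = [Ca^2+]^3[AsO4^3-]^2
So Ksp = (3s)^3 × (2s)^2 = 108s^5
Ksp = 108 × (8.9 × 10^-5)^5 = 6.0 × 10^-19

6.0 × 10^-19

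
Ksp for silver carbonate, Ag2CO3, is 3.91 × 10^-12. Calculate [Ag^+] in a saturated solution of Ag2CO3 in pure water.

[Ag^+] = 1.98 × 10^-4 M

Ag2CO3(s) <=> 2 Ag^+(aq) + CO3^2-(aq)
Ksp = [Ag^+]^2[CO3^2-]
With molar solubility s: [Ag^+] = 2s, [CO3^2-] = s.
Substituting: Ksp = (2s)^2s = 4s^3
s = (3.91 × 10^-12 / 4)^(1/3) = 9.924 × 10^-5 M
[Ag^+] = 2s = 1.98 × 10^-4 M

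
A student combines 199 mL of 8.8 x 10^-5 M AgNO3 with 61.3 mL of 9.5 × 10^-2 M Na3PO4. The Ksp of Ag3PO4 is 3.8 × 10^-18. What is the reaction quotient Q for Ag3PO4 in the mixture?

Total volume = 199 + 61.3 = 260.3 mL.
[Ag^+] = 8.8 × 10^-5 × (199/260.3) = 6.73 × 10^-5 M
[PO4^3-] = 9.5 × 10^-2 × (61.3/260.3) = 2.24 x 10^-2 M
Ag3PO4(s) ⇌ 3 Ag^+(aq) + PO4^3-(aq), so Q = [Ag^+]^3[PO4^3-]
Q = (6.73 × 10^-5)^3(2.24 × 10^-2) = 6.8 × 10^-15
Q > Ksp, so Ag3PO4 will precipitate.

6.8 × 10^-15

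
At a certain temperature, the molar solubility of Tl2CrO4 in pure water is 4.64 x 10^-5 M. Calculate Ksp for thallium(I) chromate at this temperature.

Tl2CrO4(s) <=> 2 Tl^+(aq) + CrO4^2-(aq)
With molar solubility s: [Tl^+] = 2s, [CrO4^2-] = s.
Ksp = [Tl^+]^2[CrO4^2-]
So Ksp = (2s)^2 × s = 4s^3
Ksp = 4 × (4.64 × 10^-5)^3 = 4.00 × 10^-13

Ksp ≈ 4.00 x 10^-13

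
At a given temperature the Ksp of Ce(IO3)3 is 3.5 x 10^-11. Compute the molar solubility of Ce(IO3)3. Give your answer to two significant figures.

Ce(IO3)3(s) ⇌ Ce^3+ + 3 IO3^-
Ksp = [Ce^3+][IO3^-]^3
For each mole of Ce(IO3)3 that dissolves: [Ce^3+] = s, [IO3^-] = 3s.
Ksp = s(3s)^3 = 27s^4
Solving, s = (3.5 x 10^-11/27)^(1/4) = 1.1 × 10^-3 M

s = 1.1 x 10^-3 M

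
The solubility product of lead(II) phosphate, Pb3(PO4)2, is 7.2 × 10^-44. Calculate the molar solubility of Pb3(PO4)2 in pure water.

9.2 x 10^-10 M

Pb3(PO4)2(s) ⇌ 3 Pb^2+ + 2 PO4^3-
Ksp = [Pb^2+]^3[PO4^3-]^2
For each mole of Pb3(PO4)2 that dissolves: [Pb^2+] = 3s, [PO4^3-] = 2s.
So Ksp = (3s)^3 × (2s)^2 = 108s^5
Solving, s = (7.2 × 10^-44/108)^(1/5) = 9.2 × 10^-10 M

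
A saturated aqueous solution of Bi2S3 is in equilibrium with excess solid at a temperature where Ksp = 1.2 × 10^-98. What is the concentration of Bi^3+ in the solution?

Bi2S3(s) <=> 2 Bi^3+(aq) + 3 S^2-(aq)
Ksp = [Bi^3+]^2[S^2-]^3
With molar solubility s: [Bi^3+] = 2s, [S^2-] = 3s.
So Ksp = (2s)^2 × (3s)^3 = 108s^5
Solving, s = (1.2 × 10^-98/108)^(1/5) = 1.02 × 10^-20 M
[Bi^3+] = 2s = 2.0 × 10^-20 M

2.0 x 10^-20 M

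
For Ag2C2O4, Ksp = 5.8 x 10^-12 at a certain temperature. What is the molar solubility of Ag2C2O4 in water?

s = 1.1 × 10^-4 M

Ag2C2O4(s) <=> 2 Ag^+(aq) + C2O4^2-(aq)
Ksp = [Ag^+]^2[C2O4^2-]
If s mol/L of Ag2C2O4 dissolves, [Ag^+] = 2s and [C2O4^2-] = s.
Ksp = (2s)^2s = 4s^3
Solving, s = (5.8 x 10^-12/4)^(1/3) = 1.1 x 10^-4 M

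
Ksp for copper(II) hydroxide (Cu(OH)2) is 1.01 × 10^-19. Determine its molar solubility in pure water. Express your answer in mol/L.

Cu(OH)2(s) ⇌ Cu^2+(aq) + 2 OH^-(aq)
Ksp = [Cu^2+][OH^-]^2
With molar solubility s: [Cu^2+] = s, [OH^-] = 2s.
Ksp = s(2s)^2 = 4s^3
s^3 = 1.01 × 10^-19 / 4, so s = 2.93 × 10^-7 M

2.93 x 10^-7 M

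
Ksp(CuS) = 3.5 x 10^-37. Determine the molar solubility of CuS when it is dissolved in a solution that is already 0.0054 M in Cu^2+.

s = 6.5 × 10^-35 M

CuS(s) ⇌ Cu^2+ + S^2-
Ksp = [Cu^2+][S^2-]
If s mol/L dissolves here, [Cu^2+] = 0.0054 + s ≈ 0.0054, [S^2-] = s (since the Cu^2+ already present dominates).
Ksp ≈ 0.0054 × s
s = 6.5 x 10^-35 M
Check: s = 6.5 × 10^-35 ≪ 0.0054, so the approximation is valid.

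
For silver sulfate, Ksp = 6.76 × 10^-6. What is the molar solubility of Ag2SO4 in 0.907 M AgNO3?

Ag2SO4(s) ⇌ 2 Ag^+ + SO4^2-
Ksp = [Ag^+]^2[SO4^2-]
If s mol/L dissolves here, [Ag^+] = 0.907 + 2s ≈ 0.907, [SO4^2-] = s (since Ag^+ from AgNO3 dominates).
Ksp ≈ (0.907)^2 × s
s = 8.22 × 10^-6 M
Check: 2s = 1.6 x 10^-5 ≪ 0.907, so the approximation is valid.

8.22 × 10^-6 M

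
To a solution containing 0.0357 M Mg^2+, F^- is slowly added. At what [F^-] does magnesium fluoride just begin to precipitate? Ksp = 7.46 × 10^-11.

MgF2(s) ⇌ Mg^2+ + 2 F^-
Ksp = [Mg^2+][F^-]^2
Precipitation begins when Q = Ksp. With [Mg^2+] = 0.0357 M:
7.46 × 10^-11 = (0.0357) × [F^-]^2
[F^-] = (7.46 × 10^-11 / 3.57 × 10^-2)^(1/2) = 4.57 × 10^-5 M

4.57 x 10^-5 M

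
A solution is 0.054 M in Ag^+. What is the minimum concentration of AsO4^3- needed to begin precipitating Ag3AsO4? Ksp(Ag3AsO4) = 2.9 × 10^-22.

[AsO4^3-] ≈ 1.8e-18 M

Ag3AsO4(s) ⇌ 3 Ag^+(aq) + AsO4^3-(aq)
Ksp = [Ag^+]^3[AsO4^3-]
Precipitation begins when Q = Ksp. With [Ag^+] = 0.054 M:
2.9 × 10^-22 = (0.054)^3 × [AsO4^3-]
[AsO4^3-] = (2.9 × 10^-22 / 1.57 x 10^-4) = 1.8 x 10^-18 M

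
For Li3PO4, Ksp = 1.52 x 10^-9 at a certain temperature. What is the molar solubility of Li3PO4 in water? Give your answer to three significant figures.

s ≈ 2.74e-3 M

Li3PO4(s) ⇌ 3 Li^+ + PO4^3-
Ksp = [Li^+]^3[PO4^3-]
Let s = molar solubility. Then [Li^+] = 3s and [PO4^3-] = s.
Ksp = (3s)^3s = 27s^4
s = (1.52 x 10^-9 / 27)^(1/4) = 2.74 × 10^-3 M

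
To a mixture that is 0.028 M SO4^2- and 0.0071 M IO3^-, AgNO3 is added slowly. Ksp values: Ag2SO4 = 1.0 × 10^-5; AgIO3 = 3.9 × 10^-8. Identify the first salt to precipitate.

AgIO3

Each salt begins to precipitate when Q = Ksp, i.e. when [Ag^+] reaches its threshold.
For Ag2SO4: 1.0 × 10^-5 = 0.028 × [Ag^+]^2  ⇒  [Ag^+] = 1.9 × 10^-2 M.
For AgIO3: 3.9 × 10^-8 = 0.0071 × [Ag^+]  ⇒  [Ag^+] = 5.5 × 10^-6 M.
The salt with the lower threshold [Ag^+] precipitates first: AgIO3.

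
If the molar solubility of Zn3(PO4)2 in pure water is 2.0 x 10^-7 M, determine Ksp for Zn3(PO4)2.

Zn3(PO4)2(s) ⇌ 3 Zn^2+ + 2 PO4^3-
If s mol/L of Zn3(PO4)2 dissolves, [Zn^2+] = 3s and [PO4^3-] = 2s.
Ksp = [Zn^2+]^3[PO4^3-]^2
Substituting: Ksp = (3s)^3(2s)^2 = 108s^5
Ksp = 108 × (2.0 × 10^-7)^5 = 3.5 x 10^-32

Ksp = 3.5 × 10^-32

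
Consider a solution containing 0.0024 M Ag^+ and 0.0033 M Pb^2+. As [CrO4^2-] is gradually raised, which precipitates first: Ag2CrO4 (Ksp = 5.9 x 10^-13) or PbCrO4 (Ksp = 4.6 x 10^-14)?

Each salt begins to precipitate when Q = Ksp, i.e. when [CrO4^2-] reaches its threshold.
For Ag2CrO4: 5.9 x 10^-13 = (0.0024)^2 × [CrO4^2-]  ⇒  [CrO4^2-] = 1.0 × 10^-7 M.
For PbCrO4: 4.6 x 10^-14 = 0.0033 × [CrO4^2-]  ⇒  [CrO4^2-] = 1.4 × 10^-11 M.
The salt with the lower threshold [CrO4^2-] precipitates first: PbCrO4.

PbCrO4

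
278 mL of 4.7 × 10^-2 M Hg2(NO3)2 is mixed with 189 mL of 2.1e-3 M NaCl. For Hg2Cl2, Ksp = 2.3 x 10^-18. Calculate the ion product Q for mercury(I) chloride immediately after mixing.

Total volume = 278 + 189 = 467 mL.
[Hg2^2+] = 4.7 × 10^-2 × (278/467) = 2.80 x 10^-2 M
[Cl^-] = 2.1 x 10^-3 × (189/467) = 8.50 × 10^-4 M
Hg2Cl2(s) ⇌ Hg2^2+(aq) + 2 Cl^-(aq), so Q = [Hg2^2+][Cl^-]^2
Q = (2.80 x 10^-2)(8.50 x 10^-4)^2 = 2.0 × 10^-8
Q > Ksp, so Hg2Cl2 will precipitate.

2.0 × 10^-8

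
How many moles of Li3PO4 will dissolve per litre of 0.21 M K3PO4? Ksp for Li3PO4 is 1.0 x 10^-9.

Li3PO4(s) ⇌ 3 Li^+(aq) + PO4^3-(aq)
Ksp = [Li^+]^3[PO4^3-]
Let s = moles of Li3PO4 that dissolve per litre. [Li^+] = 3s, [PO4^3-] = 0.21 + s ≈ 0.21 (Ksp is small, so little additional dissolves).
Ksp ≈ (3s)^3 × 0.21
s = 5.6 × 10^-4 M
Check: s = 5.6 x 10^-4 ≪ 0.21, so the approximation is valid.

s = 5.6 × 10^-4 M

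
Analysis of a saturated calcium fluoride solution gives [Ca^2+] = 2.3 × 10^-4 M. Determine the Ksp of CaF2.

4.9 × 10^-11

CaF2(s) ⇌ Ca^2+(aq) + 2 F^-(aq)
Stoichiometry gives [F^-] = (2/1)[Ca^2+] = 4.60 × 10^-4 M.
Ksp = [Ca^2+][F^-]^2
Ksp = 2.3 × 10^-4 × (4.60 × 10^-4)^2 = 4.9 × 10^-11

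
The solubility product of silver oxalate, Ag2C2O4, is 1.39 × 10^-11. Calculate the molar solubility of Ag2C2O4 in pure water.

1.51 × 10^-4 M

Ag2C2O4(s) <=> 2 Ag^+(aq) + C2O4^2-(aq)
Ksp = [Ag^+]^2[C2O4^2-]
Let s = molar solubility. Then [Ag^+] = 2s and [C2O4^2-] = s.
Substituting: Ksp = (2s)^2s = 4s^3
s = (1.39 × 10^-11 / 4)^(1/3) = 1.51 × 10^-4 M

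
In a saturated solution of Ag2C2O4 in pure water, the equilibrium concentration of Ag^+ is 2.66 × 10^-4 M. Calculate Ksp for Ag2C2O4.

9.41 x 10^-12

Ag2C2O4(s) ⇌ 2 Ag^+(aq) + C2O4^2-(aq)
Stoichiometry gives [C2O4^2-] = (1/2)[Ag^+] = 1.330 × 10^-4 M.
Ksp = [Ag^+]^2[C2O4^2-]
Ksp = (2.66 x 10^-4)^2 × 1.330 × 10^-4 = 9.41 × 10^-12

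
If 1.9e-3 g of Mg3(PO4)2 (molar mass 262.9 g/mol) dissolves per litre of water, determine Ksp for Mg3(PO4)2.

Molar solubility s = (1.9 × 10^-3 g/L) / (262.9 g/mol) = 7.23 × 10^-6 M.
Mg3(PO4)2(s) <=> 3 Mg^2+ + 2 PO4^3-
For each mole of Mg3(PO4)2 that dissolves: [Mg^2+] = 3s, [PO4^3-] = 2s.
Ksp = [Mg^2+]^3[PO4^3-]^2
Substituting: Ksp = (3s)^3(2s)^2 = 108s^5
With s = 7.23 × 10^-6: Ksp = 2.1 x 10^-24

Ksp = 2.1 x 10^-24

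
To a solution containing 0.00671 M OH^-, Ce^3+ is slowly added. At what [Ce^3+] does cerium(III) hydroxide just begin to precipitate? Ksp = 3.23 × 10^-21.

Ce(OH)3(s) ⇌ Ce^3+(aq) + 3 OH^-(aq)
Ksp = [Ce^3+][OH^-]^3
Precipitation begins when Q = Ksp. With [OH^-] = 0.00671 M:
3.23 × 10^-21 = (0.00671)^3 × [Ce^3+]
[Ce^3+] = (3.23 × 10^-21 / 3.021 × 10^-7) = 1.07 x 10^-14 M

[Ce^3+] = 1.07 × 10^-14 M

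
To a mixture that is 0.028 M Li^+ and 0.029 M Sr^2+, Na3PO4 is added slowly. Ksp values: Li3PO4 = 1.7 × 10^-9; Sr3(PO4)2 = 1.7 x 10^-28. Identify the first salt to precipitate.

Sr3(PO4)2

Each salt begins to precipitate when Q = Ksp, i.e. when [PO4^3-] reaches its threshold.
For Li3PO4: 1.7 × 10^-9 = (0.028)^3 × [PO4^3-]  ⇒  [PO4^3-] = 7.7 × 10^-5 M.
For Sr3(PO4)2: 1.7 x 10^-28 = (0.029)^3 × [PO4^3-]^2  ⇒  [PO4^3-] = 2.6 × 10^-12 M.
The salt with the lower threshold [PO4^3-] precipitates first: Sr3(PO4)2.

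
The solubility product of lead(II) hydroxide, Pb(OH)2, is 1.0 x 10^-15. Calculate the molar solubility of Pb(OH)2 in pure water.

Pb(OH)2(s) ⇌ Pb^2+ + 2 OH^-
Ksp = [Pb^2+][OH^-]^2
For each mole of Pb(OH)2 that dissolves: [Pb^2+] = s, [OH^-] = 2s.
Substituting: Ksp = s(2s)^2 = 4s^3
s = (1.0 x 10^-15 / 4)^(1/3) = 6.3 × 10^-6 M

s ≈ 6.3 x 10^-6 M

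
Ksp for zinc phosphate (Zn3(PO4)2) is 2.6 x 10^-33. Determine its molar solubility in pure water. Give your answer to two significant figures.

Zn3(PO4)2(s) ⇌ 3 Zn^2+(aq) + 2 PO4^3-(aq)
Ksp = [Zn^2+]^3[PO4^3-]^2
With molar solubility s: [Zn^2+] = 3s, [PO4^3-] = 2s.
Ksp = (3s)^3(2s)^2 = 108s^5
Solving, s = (2.6 x 10^-33/108)^(1/5) = 1.2 × 10^-7 M

1.2 × 10^-7 M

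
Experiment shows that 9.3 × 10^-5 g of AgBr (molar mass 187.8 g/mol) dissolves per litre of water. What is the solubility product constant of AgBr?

Molar solubility s = (9.3 × 10^-5 g/L) / (187.8 g/mol) = 4.95 × 10^-7 M.
AgBr(s) ⇌ Ag^+ + Br^-
Let s = molar solubility. Then [Ag^+] = s and [Br^-] = s.
Ksp = [Ag^+][Br^-]
Ksp = s × s = s^2
Ksp = (4.95 x 10^-7)^2 = 2.5 × 10^-13

2.5 × 10^-13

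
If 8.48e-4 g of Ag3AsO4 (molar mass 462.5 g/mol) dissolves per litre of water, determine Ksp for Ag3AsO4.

Ksp = 3.05 x 10^-22

Molar solubility s = (8.48 × 10^-4 g/L) / (462.5 g/mol) = 1.834 × 10^-6 M.
Ag3AsO4(s) ⇌ 3 Ag^+(aq) + AsO4^3-(aq)
For each mole of Ag3AsO4 that dissolves: [Ag^+] = 3s, [AsO4^3-] = s.
Ksp = [Ag^+]^3[AsO4^3-]
Substituting: Ksp = (3s)^3s = 27s^4
With s = 1.834 × 10^-6: Ksp = 3.05 × 10^-22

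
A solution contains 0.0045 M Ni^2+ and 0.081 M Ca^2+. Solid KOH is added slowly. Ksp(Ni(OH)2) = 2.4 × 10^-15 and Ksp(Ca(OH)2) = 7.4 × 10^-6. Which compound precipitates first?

Ni(OH)2

Each salt begins to precipitate when Q = Ksp, i.e. when [OH^-] reaches its threshold.
For Ni(OH)2: 2.4 × 10^-15 = 0.0045 × [OH^-]^2  ⇒  [OH^-] = 7.3 × 10^-7 M.
For Ca(OH)2: 7.4 × 10^-6 = 0.081 × [OH^-]^2  ⇒  [OH^-] = 9.6 x 10^-3 M.
The salt with the lower threshold [OH^-] precipitates first: Ni(OH)2.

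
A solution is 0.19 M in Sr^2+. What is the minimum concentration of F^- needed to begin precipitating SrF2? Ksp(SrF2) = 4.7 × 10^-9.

[F^-] ≈ 1.6e-4 M

SrF2(s) <=> Sr^2+ + 2 F^-
Ksp = [Sr^2+][F^-]^2
Precipitation begins when Q = Ksp. With [Sr^2+] = 0.19 M:
4.7 × 10^-9 = (0.19) × [F^-]^2
[F^-] = (4.7 × 10^-9 / 1.9 × 10^-1)^(1/2) = 1.6 × 10^-4 M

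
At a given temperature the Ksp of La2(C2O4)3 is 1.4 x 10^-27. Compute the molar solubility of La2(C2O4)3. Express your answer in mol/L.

La2(C2O4)3(s) ⇌ 2 La^3+ + 3 C2O4^2-
Ksp = [La^3+]^2[C2O4^2-]^3
Let s = molar solubility. Then [La^3+] = 2s and [C2O4^2-] = 3s.
So Ksp = (2s)^2 × (3s)^3 = 108s^5
Solving, s = (1.4 x 10^-27/108)^(1/5) = 1.7 x 10^-6 M

s = 1.7e-6 M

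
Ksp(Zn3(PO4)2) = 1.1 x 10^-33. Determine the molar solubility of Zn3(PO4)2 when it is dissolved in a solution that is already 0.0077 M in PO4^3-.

Zn3(PO4)2(s) ⇌ 3 Zn^2+(aq) + 2 PO4^3-(aq)
Ksp = [Zn^2+]^3[PO4^3-]^2
Let s be the molar solubility in this solution. [Zn^2+] = 3s, [PO4^3-] = 0.0077 + 2s ≈ 0.0077 (Ksp is small, so little additional dissolves).
Ksp ≈ (3s)^3 × (0.0077)^2
s = 8.8 × 10^-11 M
Check: 2s = 1.8 × 10^-10 ≪ 0.0077, so the approximation is valid.

s = 8.8 x 10^-11 M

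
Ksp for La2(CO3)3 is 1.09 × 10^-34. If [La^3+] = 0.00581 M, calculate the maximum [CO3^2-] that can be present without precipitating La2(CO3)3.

La2(CO3)3(s) ⇌ 2 La^3+ + 3 CO3^2-
Ksp = [La^3+]^2[CO3^2-]^3
Precipitation begins when Q = Ksp. With [La^3+] = 0.00581 M:
1.09 × 10^-34 = (0.00581)^2 × [CO3^2-]^3
[CO3^2-] = (1.09 × 10^-34 / 3.376 × 10^-5)^(1/3) = 1.48 x 10^-10 M

[CO3^2-] ≈ 1.48e-10 M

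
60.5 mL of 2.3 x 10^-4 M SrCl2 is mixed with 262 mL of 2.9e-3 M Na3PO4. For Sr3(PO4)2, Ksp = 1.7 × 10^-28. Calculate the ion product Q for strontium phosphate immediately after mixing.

4.5e-19

Total volume = 60.5 + 262 = 322.5 mL.
[Sr^2+] = 2.3 × 10^-4 × (60.5/322.5) = 4.31 × 10^-5 M
[PO4^3-] = 2.9 x 10^-3 × (262/322.5) = 2.36 × 10^-3 M
Sr3(PO4)2(s) ⇌ 3 Sr^2+(aq) + 2 PO4^3-(aq), so Q = [Sr^2+]^3[PO4^3-]^2
Q = (4.31 x 10^-5)^3(2.36 x 10^-3)^2 = 4.5 × 10^-19
Q > Ksp, so Sr3(PO4)2 will precipitate.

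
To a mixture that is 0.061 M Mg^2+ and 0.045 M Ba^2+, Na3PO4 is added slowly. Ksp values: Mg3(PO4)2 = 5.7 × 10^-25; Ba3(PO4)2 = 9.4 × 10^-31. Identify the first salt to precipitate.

Ba3(PO4)2

Each salt begins to precipitate when Q = Ksp, i.e. when [PO4^3-] reaches its threshold.
For Mg3(PO4)2: 5.7 × 10^-25 = (0.061)^3 × [PO4^3-]^2  ⇒  [PO4^3-] = 5.0 × 10^-11 M.
For Ba3(PO4)2: 9.4 × 10^-31 = (0.045)^3 × [PO4^3-]^2  ⇒  [PO4^3-] = 1.0 x 10^-13 M.
The salt with the lower threshold [PO4^3-] precipitates first: Ba3(PO4)2.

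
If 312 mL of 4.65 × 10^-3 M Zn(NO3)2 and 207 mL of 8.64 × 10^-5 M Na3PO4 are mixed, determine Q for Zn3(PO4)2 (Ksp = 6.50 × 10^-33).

Q = 2.59 x 10^-17

Total volume = 312 + 207 = 519 mL.
[Zn^2+] = 4.65 × 10^-3 × (312/519) = 2.795 × 10^-3 M
[PO4^3-] = 8.64 x 10^-5 × (207/519) = 3.446 × 10^-5 M
Zn3(PO4)2(s) ⇌ 3 Zn^2+ + 2 PO4^3-, so Q = [Zn^2+]^3[PO4^3-]^2
Q = (2.795 × 10^-3)^3(3.446 × 10^-5)^2 = 2.59 × 10^-17
Q > Ksp, so Zn3(PO4)2 will precipitate.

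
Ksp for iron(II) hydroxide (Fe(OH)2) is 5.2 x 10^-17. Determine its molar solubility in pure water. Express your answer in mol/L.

s = 2.4 × 10^-6 M

Fe(OH)2(s) ⇌ Fe^2+ + 2 OH^-
Ksp = [Fe^2+][OH^-]^2
Let s = molar solubility. Then [Fe^2+] = s and [OH^-] = 2s.
So Ksp = s × (2s)^2 = 4s^3
s^3 = 5.2 x 10^-17 / 4, so s = 2.4 × 10^-6 M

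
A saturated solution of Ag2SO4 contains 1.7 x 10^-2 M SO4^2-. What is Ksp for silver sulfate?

Ksp = 2.0e-5

Ag2SO4(s) ⇌ 2 Ag^+ + SO4^2-
Stoichiometry gives [Ag^+] = (2/1)[SO4^2-] = 3.40 x 10^-2 M.
Ksp = [Ag^+]^2[SO4^2-]
Ksp = (3.40 x 10^-2)^2 × 1.7 × 10^-2 = 2.0 x 10^-5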